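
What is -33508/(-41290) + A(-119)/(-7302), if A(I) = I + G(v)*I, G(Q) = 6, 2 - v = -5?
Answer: 139534993/150749790 ≈ 0.92561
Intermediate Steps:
v = 7 (v = 2 - 1*(-5) = 2 + 5 = 7)
A(I) = 7*I (A(I) = I + 6*I = 7*I)
-33508/(-41290) + A(-119)/(-7302) = -33508/(-41290) + (7*(-119))/(-7302) = -33508*(-1/41290) - 833*(-1/7302) = 16754/20645 + 833/7302 = 139534993/150749790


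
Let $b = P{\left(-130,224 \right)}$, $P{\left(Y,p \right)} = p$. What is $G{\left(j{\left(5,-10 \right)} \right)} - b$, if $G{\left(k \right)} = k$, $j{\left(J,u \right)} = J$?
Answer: $-219$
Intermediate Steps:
$b = 224$
$G{\left(j{\left(5,-10 \right)} \right)} - b = 5 - 224 = -219$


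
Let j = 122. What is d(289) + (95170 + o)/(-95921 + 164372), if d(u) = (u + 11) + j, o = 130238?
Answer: 9703910/22817 ≈ 425.29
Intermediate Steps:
d(u) = 133 + u (d(u) = (u + 11) + 122 = (11 + u) + 122 = 133 + u)
d(289) + (95170 + o)/(-95921 + 164372) = (133 + 289) + (95170 + 130238)/(-95921 + 164372) = 422 + 225408/68451 = 422 + 225408*(1/68451) = 422 + 75136/22817 = 9703910/22817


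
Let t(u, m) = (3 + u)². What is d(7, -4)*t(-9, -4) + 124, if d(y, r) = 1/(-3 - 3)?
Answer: 118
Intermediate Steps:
d(y, r) = -⅙ (d(y, r) = 1/(-6) = -⅙)
d(7, -4)*t(-9, -4) + 124 = -(3 - 9)²/6 + 124 = -⅙*(-6)² + 124 = -⅙*36 + 124 = -6 + 124 = 118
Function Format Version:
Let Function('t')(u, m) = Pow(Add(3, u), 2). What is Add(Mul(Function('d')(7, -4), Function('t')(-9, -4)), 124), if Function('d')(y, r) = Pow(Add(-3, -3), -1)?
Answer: 118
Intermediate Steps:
Function('d')(y, r) = Rational(-1, 6) (Function('d')(y, r) = Pow(-6, -1) = Rational(-1, 6))
Add(Mul(Function('d')(7, -4), Function('t')(-9, -4)), 124) = Add(Mul(Rational(-1, 6), Pow(Add(3, -9), 2)), 124) = Add(Mul(Rational(-1, 6), Pow(-6, 2)), 124) = Add(Mul(Rational(-1, 6), 36), 124) = Add(-6, 124) = 118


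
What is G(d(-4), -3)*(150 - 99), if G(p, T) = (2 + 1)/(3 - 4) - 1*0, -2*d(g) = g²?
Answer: -153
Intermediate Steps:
d(g) = -g²/2
G(p, T) = -3 (G(p, T) = 3/(-1) + 0 = 3*(-1) + 0 = -3 + 0 = -3)
G(d(-4), -3)*(150 - 99) = -3*(150 - 99) = -3*51 = -153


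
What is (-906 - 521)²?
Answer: 2036329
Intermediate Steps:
(-906 - 521)² = (-1427)² = 2036329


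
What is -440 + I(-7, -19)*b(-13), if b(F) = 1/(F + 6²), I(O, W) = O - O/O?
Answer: -10128/23 ≈ -440.35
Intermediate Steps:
I(O, W) = -1 + O (I(O, W) = O - 1*1 = O - 1 = -1 + O)
b(F) = 1/(36 + F) (b(F) = 1/(F + 36) = 1/(36 + F))
-440 + I(-7, -19)*b(-13) = -440 + (-1 - 7)/(36 - 13) = -440 - 8/23 = -10128/23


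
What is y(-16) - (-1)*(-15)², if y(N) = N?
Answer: 209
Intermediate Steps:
y(-16) - (-1)*(-15)² = -16 - (-1)*(-15)² = -16 - (-1)*225 = -16 - 1*(-225) = -16 + 225 = 209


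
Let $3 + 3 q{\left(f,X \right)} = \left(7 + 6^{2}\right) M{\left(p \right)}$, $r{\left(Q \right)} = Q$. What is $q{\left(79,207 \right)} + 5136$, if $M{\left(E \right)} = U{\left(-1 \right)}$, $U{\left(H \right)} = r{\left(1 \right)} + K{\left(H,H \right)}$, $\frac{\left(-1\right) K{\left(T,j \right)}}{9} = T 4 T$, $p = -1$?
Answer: $\frac{13900}{3} \approx 4633.3$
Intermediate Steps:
$K{\left(T,j \right)} = - 36 T^{2}$ ($K{\left(T,j \right)} = - 9 T 4 T = - 9 \cdot 4 T T = - 9 \cdot 4 T^{2} = - 36 T^{2}$)
$U{\left(H \right)} = 1 - 36 H^{2}$
$M{\left(E \right)} = -35$ ($M{\left(E \right)} = 1 - 36 \left(-1\right)^{2} = 1 - 36 = -35$)
$q{\left(f,X \right)} = - \frac{1508}{3}$ ($q{\left(f,X \right)} = -1 + \frac{\left(7 + 6^{2}\right) \left(-35\right)}{3} = -1 + \frac{\left(7 + 36\right) \left(-35\right)}{3} = -1 + \frac{43 \left(-35\right)}{3} = -1 + \frac{1}{3} \left(-1505\right) = -1 - \frac{1505}{3} = - \frac{1508}{3}$)
$q{\left(79,207 \right)} + 5136 = - \frac{1508}{3} + 5136 = \frac{13900}{3}$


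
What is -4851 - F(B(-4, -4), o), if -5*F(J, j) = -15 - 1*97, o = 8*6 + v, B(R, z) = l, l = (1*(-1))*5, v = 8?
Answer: -24367/5 ≈ -4873.4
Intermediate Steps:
l = -5 (l = -1*5 = -5)
B(R, z) = -5
o = 56 (o = 8*6 + 8 = 48 + 8 = 56)
F(J, j) = 112/5 (F(J, j) = -(-15 - 1*97)/5 = -(-15 - 97)/5 = -⅕*(-112) = 112/5)
-4851 - F(B(-4, -4), o) = -4851 - 1*112/5 = -4851 - 112/5 = -24367/5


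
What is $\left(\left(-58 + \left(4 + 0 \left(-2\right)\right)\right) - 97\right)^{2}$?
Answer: $22801$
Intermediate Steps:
$\left(\left(-58 + \left(4 + 0 \left(-2\right)\right)\right) - 97\right)^{2} = \left(\left(-58 + \left(4 + 0\right)\right) - 97\right)^{2} = \left(\left(-58 + 4\right) - 97\right)^{2} = \left(-54 - 97\right)^{2} = \left(-151\right)^{2} = 22801$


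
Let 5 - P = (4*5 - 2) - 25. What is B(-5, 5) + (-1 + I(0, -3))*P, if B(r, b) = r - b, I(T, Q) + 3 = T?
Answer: -58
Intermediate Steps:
I(T, Q) = -3 + T
P = 12 (P = 5 - ((4*5 - 2) - 25) = 5 - ((20 - 2) - 25) = 5 - (18 - 25) = 5 - 1*(-7) = 5 + 7 = 12)
B(-5, 5) + (-1 + I(0, -3))*P = (-5 - 1*5) + (-1 + (-3 + 0))*12 = (-5 - 5) + (-1 - 3)*12 = -10 - 4*12 = -10 - 48 = -58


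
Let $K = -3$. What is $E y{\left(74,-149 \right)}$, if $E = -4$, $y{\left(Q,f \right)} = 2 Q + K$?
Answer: $-580$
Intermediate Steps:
$y{\left(Q,f \right)} = -3 + 2 Q$ ($y{\left(Q,f \right)} = 2 Q - 3 = -3 + 2 Q$)
$E y{\left(74,-149 \right)} = - 4 \left(-3 + 2 \cdot 74\right) = - 4 \left(-3 + 148\right) = \left(-4\right) 145 = -580$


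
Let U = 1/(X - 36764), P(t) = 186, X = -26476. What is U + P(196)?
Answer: 11762639/63240 ≈ 186.00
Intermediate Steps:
U = -1/63240 (U = 1/(-26476 - 36764) = 1/(-63240) = -1/63240 ≈ -1.5813e-5)
U + P(196) = -1/63240 + 186 = 11762639/63240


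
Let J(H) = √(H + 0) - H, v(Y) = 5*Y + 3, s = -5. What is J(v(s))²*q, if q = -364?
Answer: -168168 - 16016*I*√22 ≈ -1.6817e+5 - 75122.0*I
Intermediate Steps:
v(Y) = 3 + 5*Y
J(H) = √H - H
J(v(s))²*q = (√(3 + 5*(-5)) - (3 + 5*(-5)))²*(-364) = (√(3 - 25) - (3 - 25))²*(-364) = (√(-22) - 1*(-22))²*(-364) = (I*√22 + 22)²*(-364) = (22 + I*√22)²*(-364) = -364*(22 + I*√22)²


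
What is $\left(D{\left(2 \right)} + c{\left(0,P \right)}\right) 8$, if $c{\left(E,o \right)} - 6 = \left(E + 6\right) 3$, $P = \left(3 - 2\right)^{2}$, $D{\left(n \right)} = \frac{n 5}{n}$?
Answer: $232$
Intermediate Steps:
$D{\left(n \right)} = 5$ ($D{\left(n \right)} = \frac{5 n}{n} = 5$)
$P = 1$ ($P = 1^{2} = 1$)
$c{\left(E,o \right)} = 24 + 3 E$ ($c{\left(E,o \right)} = 6 + \left(E + 6\right) 3 = 6 + \left(6 + E\right) 3 = 6 + \left(18 + 3 E\right) = 24 + 3 E$)
$\left(D{\left(2 \right)} + c{\left(0,P \right)}\right) 8 = \left(5 + \left(24 + 3 \cdot 0\right)\right) 8 = \left(5 + \left(24 + 0\right)\right) 8 = \left(5 + 24\right) 8 = 29 \cdot 8 = 232$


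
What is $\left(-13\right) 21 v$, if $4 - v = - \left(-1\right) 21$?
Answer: $4641$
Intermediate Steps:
$v = -17$ ($v = 4 - - \left(-1\right) 21 = 4 - \left(-1\right) \left(-21\right) = 4 - 21 = -17$)
$\left(-13\right) 21 v = \left(-13\right) 21 \left(-17\right) = \left(-273\right) \left(-17\right) = 4641$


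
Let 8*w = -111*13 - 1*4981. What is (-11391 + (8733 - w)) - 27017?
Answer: -28872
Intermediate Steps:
w = -803 (w = (-111*13 - 1*4981)/8 = (-1443 - 4981)/8 = (⅛)*(-6424) = -803)
(-11391 + (8733 - w)) - 27017 = (-11391 + (8733 - 1*(-803))) - 27017 = (-11391 + (8733 + 803)) - 27017 = (-11391 + 9536) - 27017 = -1855 - 27017 = -28872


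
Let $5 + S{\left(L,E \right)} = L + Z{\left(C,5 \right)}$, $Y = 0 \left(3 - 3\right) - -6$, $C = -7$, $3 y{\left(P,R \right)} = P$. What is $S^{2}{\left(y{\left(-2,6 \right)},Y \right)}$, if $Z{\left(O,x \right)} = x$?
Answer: $\frac{4}{9} \approx 0.44444$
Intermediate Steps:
$y{\left(P,R \right)} = \frac{P}{3}$
$Y = 6$ ($Y = 0 \cdot 0 + 6 = 0 + 6 = 6$)
$S{\left(L,E \right)} = L$ ($S{\left(L,E \right)} = -5 + \left(L + 5\right) = -5 + \left(5 + L\right) = L$)
$S^{2}{\left(y{\left(-2,6 \right)},Y \right)} = \left(\frac{1}{3} \left(-2\right)\right)^{2} = \left(- \frac{2}{3}\right)^{2} = \frac{4}{9}$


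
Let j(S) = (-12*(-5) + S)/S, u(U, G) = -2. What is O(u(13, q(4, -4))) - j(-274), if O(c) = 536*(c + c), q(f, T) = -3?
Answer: -293835/137 ≈ -2144.8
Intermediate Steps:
j(S) = (60 + S)/S
O(c) = 1072*c (O(c) = 536*(2*c) = 1072*c)
O(u(13, q(4, -4))) - j(-274) = 1072*(-2) - (60 - 274)/(-274) = -2144 - (-1)*(-214)/274 = -2144 - 1*107/137 = -2144 - 107/137 = -293835/137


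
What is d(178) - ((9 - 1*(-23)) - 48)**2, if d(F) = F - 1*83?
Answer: -161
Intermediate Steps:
d(F) = -83 + F (d(F) = F - 83 = -83 + F)
d(178) - ((9 - 1*(-23)) - 48)**2 = (-83 + 178) - ((9 - 1*(-23)) - 48)**2 = 95 - ((9 + 23) - 48)**2 = 95 - (32 - 48)**2 = 95 - 1*(-16)**2 = 95 - 1*256 = 95 - 256 = -161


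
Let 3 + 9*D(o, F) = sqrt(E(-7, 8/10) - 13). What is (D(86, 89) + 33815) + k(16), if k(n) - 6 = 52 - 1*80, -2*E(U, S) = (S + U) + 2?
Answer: 101378/3 + I*sqrt(1090)/90 ≈ 33793.0 + 0.36684*I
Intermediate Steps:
E(U, S) = -1 - S/2 - U/2 (E(U, S) = -((S + U) + 2)/2 = -(2 + S + U)/2 = -1 - S/2 - U/2)
D(o, F) = -1/3 + I*sqrt(1090)/90 (D(o, F) = -1/3 + sqrt((-1 - 4/10 - 1/2*(-7)) - 13)/9 = -1/3 + sqrt((-1 - 4/10 + 7/2) - 13)/9 = -1/3 + sqrt((-1 - 1/2*4/5 + 7/2) - 13)/9 = -1/3 + sqrt((-1 - 2/5 + 7/2) - 13)/9 = -1/3 + sqrt(21/10 - 13)/9 = -1/3 + sqrt(-109/10)/9 = -1/3 + (I*sqrt(1090)/10)/9 = -1/3 + I*sqrt(1090)/90)
k(n) = -22 (k(n) = 6 + (52 - 1*80) = 6 + (52 - 80) = 6 - 28 = -22)
(D(86, 89) + 33815) + k(16) = ((-1/3 + I*sqrt(1090)/90) + 33815) - 22 = (101444/3 + I*sqrt(1090)/90) - 22 = 101378/3 + I*sqrt(1090)/90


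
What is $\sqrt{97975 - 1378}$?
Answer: $3 \sqrt{10733} \approx 310.8$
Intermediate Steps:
$\sqrt{97975 - 1378} = \sqrt{96597} = 3 \sqrt{10733}$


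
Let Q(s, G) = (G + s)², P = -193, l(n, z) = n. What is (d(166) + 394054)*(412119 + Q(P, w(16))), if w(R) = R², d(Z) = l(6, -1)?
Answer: 163963637280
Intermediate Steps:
d(Z) = 6
(d(166) + 394054)*(412119 + Q(P, w(16))) = (6 + 394054)*(412119 + (16² - 193)²) = 394060*(412119 + (256 - 193)²) = 394060*(412119 + 63²) = 394060*(412119 + 3969) = 394060*416088 = 163963637280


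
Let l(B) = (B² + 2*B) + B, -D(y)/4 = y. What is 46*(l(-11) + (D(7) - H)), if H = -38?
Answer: 4508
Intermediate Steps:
D(y) = -4*y
l(B) = B² + 3*B
46*(l(-11) + (D(7) - H)) = 46*(-11*(3 - 11) + (-4*7 - 1*(-38))) = 46*(-11*(-8) + (-28 + 38)) = 46*(88 + 10) = 46*98 = 4508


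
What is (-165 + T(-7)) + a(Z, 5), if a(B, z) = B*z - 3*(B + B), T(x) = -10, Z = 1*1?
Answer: -176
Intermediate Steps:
Z = 1
a(B, z) = -6*B + B*z (a(B, z) = B*z - 6*B = -6*B + B*z)
(-165 + T(-7)) + a(Z, 5) = (-165 - 10) + 1*(-6 + 5) = -175 + 1*(-1) = -175 - 1 = -176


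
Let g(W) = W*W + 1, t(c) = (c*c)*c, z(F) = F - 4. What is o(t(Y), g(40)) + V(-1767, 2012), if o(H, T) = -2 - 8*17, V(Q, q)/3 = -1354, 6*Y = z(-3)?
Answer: -4200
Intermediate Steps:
z(F) = -4 + F
Y = -7/6 (Y = (-4 - 3)/6 = (⅙)*(-7) = -7/6 ≈ -1.1667)
t(c) = c³ (t(c) = c²*c = c³)
g(W) = 1 + W² (g(W) = W² + 1 = 1 + W²)
V(Q, q) = -4062 (V(Q, q) = 3*(-1354) = -4062)
o(H, T) = -138 (o(H, T) = -2 - 136 = -138)
o(t(Y), g(40)) + V(-1767, 2012) = -138 - 4062 = -4200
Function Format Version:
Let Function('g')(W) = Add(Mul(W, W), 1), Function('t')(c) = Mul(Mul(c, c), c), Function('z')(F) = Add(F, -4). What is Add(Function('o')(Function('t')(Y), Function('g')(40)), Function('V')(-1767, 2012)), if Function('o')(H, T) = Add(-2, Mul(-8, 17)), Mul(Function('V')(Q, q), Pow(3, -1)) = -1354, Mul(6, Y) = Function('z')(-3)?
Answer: -4200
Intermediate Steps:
Function('z')(F) = Add(-4, F)
Y = Rational(-7, 6) (Y = Mul(Rational(1, 6), Add(-4, -3)) = Mul(Rational(1, 6), -7) = Rational(-7, 6) ≈ -1.1667)
Function('t')(c) = Pow(c, 3) (Function('t')(c) = Mul(Pow(c, 2), c) = Pow(c, 3))
Function('g')(W) = Add(1, Pow(W, 2)) (Function('g')(W) = Add(Pow(W, 2), 1) = Add(1, Pow(W, 2)))
Function('V')(Q, q) = -4062 (Function('V')(Q, q) = Mul(3, -1354) = -4062)
Function('o')(H, T) = -138 (Function('o')(H, T) = Add(-2, -136) = -138)
Add(Function('o')(Function('t')(Y), Function('g')(40)), Function('V')(-1767, 2012)) = Add(-138, -4062) = -4200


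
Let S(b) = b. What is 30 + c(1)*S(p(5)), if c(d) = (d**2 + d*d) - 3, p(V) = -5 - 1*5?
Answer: 40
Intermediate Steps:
p(V) = -10 (p(V) = -5 - 5 = -10)
c(d) = -3 + 2*d**2 (c(d) = (d**2 + d**2) - 3 = 2*d**2 - 3 = -3 + 2*d**2)
30 + c(1)*S(p(5)) = 30 + (-3 + 2*1**2)*(-10) = 30 + (-3 + 2*1)*(-10) = 30 + (-3 + 2)*(-10) = 30 - 1*(-10) = 30 + 10 = 40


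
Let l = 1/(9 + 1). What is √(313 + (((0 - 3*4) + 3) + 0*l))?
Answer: 4*√19 ≈ 17.436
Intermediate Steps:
l = ⅒ (l = 1/10 = ⅒ ≈ 0.10000)
√(313 + (((0 - 3*4) + 3) + 0*l)) = √(313 + (((0 - 3*4) + 3) + 0*(⅒))) = √(313 + (((0 - 12) + 3) + 0)) = √(313 + ((-12 + 3) + 0)) = √(313 + (-9 + 0)) = √(313 - 9) = √304 = 4*√19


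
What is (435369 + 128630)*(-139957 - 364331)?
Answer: -284417927712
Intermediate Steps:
(435369 + 128630)*(-139957 - 364331) = 563999*(-504288) = -284417927712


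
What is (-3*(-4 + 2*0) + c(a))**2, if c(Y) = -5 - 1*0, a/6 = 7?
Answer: 49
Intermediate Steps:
a = 42 (a = 6*7 = 42)
c(Y) = -5 (c(Y) = -5 + 0 = -5)
(-3*(-4 + 2*0) + c(a))**2 = (-3*(-4 + 2*0) - 5)**2 = (-3*(-4 + 0) - 5)**2 = (-3*(-4) - 5)**2 = (12 - 5)**2 = 7**2 = 49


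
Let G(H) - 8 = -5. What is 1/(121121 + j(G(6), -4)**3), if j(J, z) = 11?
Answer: 1/122452 ≈ 8.1665e-6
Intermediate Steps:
G(H) = 3 (G(H) = 8 - 5 = 3)
1/(121121 + j(G(6), -4)**3) = 1/(121121 + 11**3) = 1/(121121 + 1331) = 1/122452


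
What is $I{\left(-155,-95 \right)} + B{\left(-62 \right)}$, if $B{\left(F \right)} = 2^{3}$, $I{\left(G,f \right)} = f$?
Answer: $-87$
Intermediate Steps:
$B{\left(F \right)} = 8$
$I{\left(-155,-95 \right)} + B{\left(-62 \right)} = -95 + 8 = -87$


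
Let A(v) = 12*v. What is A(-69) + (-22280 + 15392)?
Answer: -7716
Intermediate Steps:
A(-69) + (-22280 + 15392) = 12*(-69) + (-22280 + 15392) = -828 - 6888 = -7716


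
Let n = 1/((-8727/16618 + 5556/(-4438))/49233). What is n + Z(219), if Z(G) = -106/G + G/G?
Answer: -6310849653751/227794821 ≈ -27704.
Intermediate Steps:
Z(G) = 1 - 106/G (Z(G) = -106/G + 1 = 1 - 106/G)
n = -86451605366/3120477 (n = 1/((-8727*1/16618 + 5556*(-1/4438))*(1/49233)) = 1/((-8727/16618 - 2778/2219)*(1/49233)) = 1/(-9361431/5267906*1/49233) = 1/(-3120477/86451605366) = -86451605366/3120477 ≈ -27705.)
n + Z(219) = -86451605366/3120477 + (-106 + 219)/219 = -86451605366/3120477 + (1/219)*113 = -86451605366/3120477 + 113/219 = -6310849653751/227794821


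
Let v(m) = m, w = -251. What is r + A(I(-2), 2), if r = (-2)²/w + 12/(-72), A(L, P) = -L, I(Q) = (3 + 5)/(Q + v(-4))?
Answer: 1733/1506 ≈ 1.1507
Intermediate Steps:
I(Q) = 8/(-4 + Q) (I(Q) = (3 + 5)/(Q - 4) = 8/(-4 + Q))
r = -275/1506 (r = (-2)²/(-251) + 12/(-72) = 4*(-1/251) + 12*(-1/72) = -4/251 - ⅙ = -275/1506 ≈ -0.18260)
r + A(I(-2), 2) = -275/1506 - 8/(-4 - 2) = -275/1506 - 8/(-6) = -275/1506 - 8*(-1)/6 = -275/1506 - 1*(-4/3) = -275/1506 + 4/3 = 1733/1506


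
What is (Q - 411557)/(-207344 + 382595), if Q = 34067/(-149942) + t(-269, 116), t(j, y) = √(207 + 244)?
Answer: -20569904587/8759161814 + √451/175251 ≈ -2.3483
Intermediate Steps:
t(j, y) = √451
Q = -34067/149942 + √451 (Q = 34067/(-149942) + √451 = 34067*(-1/149942) + √451 = -34067/149942 + √451 ≈ 21.010)
(Q - 411557)/(-207344 + 382595) = ((-34067/149942 + √451) - 411557)/(-207344 + 382595) = (-61709713761/149942 + √451)/175251 = (-61709713761/149942 + √451)*(1/175251) = -20569904587/8759161814 + √451/175251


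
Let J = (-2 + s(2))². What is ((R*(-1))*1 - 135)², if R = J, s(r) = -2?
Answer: 22801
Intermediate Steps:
J = 16 (J = (-2 - 2)² = (-4)² = 16)
R = 16
((R*(-1))*1 - 135)² = ((16*(-1))*1 - 135)² = (-16*1 - 135)² = (-16 - 135)² = (-151)² = 22801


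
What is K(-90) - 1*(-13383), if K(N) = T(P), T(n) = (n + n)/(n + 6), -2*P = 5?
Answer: 93671/7 ≈ 13382.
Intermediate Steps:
P = -5/2 (P = -1/2*5 = -5/2 ≈ -2.5000)
T(n) = 2*n/(6 + n) (T(n) = (2*n)/(6 + n) = 2*n/(6 + n))
K(N) = -10/7 (K(N) = 2*(-5/2)/(6 - 5/2) = 2*(-5/2)/(7/2) = 2*(-5/2)*(2/7) = -10/7)
K(-90) - 1*(-13383) = -10/7 - 1*(-13383) = -10/7 + 13383 = 93671/7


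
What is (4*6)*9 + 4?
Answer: 220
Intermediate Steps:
(4*6)*9 + 4 = 24*9 + 4 = 216 + 4 = 220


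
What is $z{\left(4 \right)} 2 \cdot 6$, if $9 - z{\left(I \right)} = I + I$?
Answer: $12$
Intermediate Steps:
$z{\left(I \right)} = 9 - 2 I$ ($z{\left(I \right)} = 9 - \left(I + I\right) = 9 - 2 I$)
$z{\left(4 \right)} 2 \cdot 6 = \left(9 - 8\right) 2 \cdot 6 = 1 \cdot 2 \cdot 6 = 2 \cdot 6 = 12$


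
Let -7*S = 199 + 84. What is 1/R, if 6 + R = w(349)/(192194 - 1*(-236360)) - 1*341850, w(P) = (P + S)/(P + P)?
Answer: -523478711/178954338227076 ≈ -2.9252e-6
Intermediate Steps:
S = -283/7 (S = -(199 + 84)/7 = -⅐*283 = -283/7 ≈ -40.429)
w(P) = (-283/7 + P)/(2*P) (w(P) = (P - 283/7)/(P + P) = (-283/7 + P)/((2*P)) = (-283/7 + P)*(1/(2*P)) = (-283/7 + P)/(2*P))
R = -178954338227076/523478711 (R = -6 + (((1/14)*(-283 + 7*349)/349)/(192194 - 1*(-236360)) - 1*341850) = -6 + (((1/14)*(1/349)*(-283 + 2443))/(192194 + 236360) - 341850) = -6 + (((1/14)*(1/349)*2160)/428554 - 341850) = -6 + ((1080/2443)*(1/428554) - 341850) = -6 + (540/523478711 - 341850) = -6 - 178951197354810/523478711 = -178954338227076/523478711 ≈ -3.4186e+5)
1/R = 1/(-178954338227076/523478711) = -523478711/178954338227076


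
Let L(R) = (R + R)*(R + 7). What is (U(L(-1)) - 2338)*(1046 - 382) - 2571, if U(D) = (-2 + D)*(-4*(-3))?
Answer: -1666555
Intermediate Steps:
L(R) = 2*R*(7 + R) (L(R) = (2*R)*(7 + R) = 2*R*(7 + R))
U(D) = -24 + 12*D (U(D) = (-2 + D)*12 = -24 + 12*D)
(U(L(-1)) - 2338)*(1046 - 382) - 2571 = ((-24 + 12*(2*(-1)*(7 - 1))) - 2338)*(1046 - 382) - 2571 = ((-24 + 12*(2*(-1)*6)) - 2338)*664 - 2571 = ((-24 + 12*(-12)) - 2338)*664 - 2571 = ((-24 - 144) - 2338)*664 - 2571 = (-168 - 2338)*664 - 2571 = -2506*664 - 2571 = -1663984 - 2571 = -1666555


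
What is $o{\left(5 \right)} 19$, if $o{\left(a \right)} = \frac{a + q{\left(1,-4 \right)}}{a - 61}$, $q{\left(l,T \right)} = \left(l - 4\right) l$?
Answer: $- \frac{19}{28} \approx -0.67857$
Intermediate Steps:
$q{\left(l,T \right)} = l \left(-4 + l\right)$ ($q{\left(l,T \right)} = \left(-4 + l\right) l = l \left(-4 + l\right)$)
$o{\left(a \right)} = \frac{-3 + a}{-61 + a}$ ($o{\left(a \right)} = \frac{a + 1 \left(-4 + 1\right)}{a - 61} = \frac{a + 1 \left(-3\right)}{-61 + a} = \frac{a - 3}{-61 + a} = \frac{-3 + a}{-61 + a}$)
$o{\left(5 \right)} 19 = \frac{-3 + 5}{-61 + 5} \cdot 19 = \frac{1}{-56} \cdot 2 \cdot 19 = \left(- \frac{1}{56}\right) 2 \cdot 19 = \left(- \frac{1}{28}\right) 19 = - \frac{19}{28}$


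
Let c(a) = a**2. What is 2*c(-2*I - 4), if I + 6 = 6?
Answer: 32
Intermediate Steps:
I = 0 (I = -6 + 6 = 0)
2*c(-2*I - 4) = 2*(-2*0 - 4)**2 = 2*(0 - 4)**2 = 2*(-4)**2 = 2*16 = 32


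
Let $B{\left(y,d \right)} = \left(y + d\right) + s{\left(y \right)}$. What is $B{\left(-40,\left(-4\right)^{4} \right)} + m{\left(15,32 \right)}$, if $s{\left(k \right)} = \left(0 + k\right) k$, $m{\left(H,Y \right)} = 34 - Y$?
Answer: $1818$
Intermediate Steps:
$s{\left(k \right)} = k^{2}$ ($s{\left(k \right)} = k k = k^{2}$)
$B{\left(y,d \right)} = d + y + y^{2}$ ($B{\left(y,d \right)} = \left(y + d\right) + y^{2} = \left(d + y\right) + y^{2} = d + y + y^{2}$)
$B{\left(-40,\left(-4\right)^{4} \right)} + m{\left(15,32 \right)} = \left(\left(-4\right)^{4} - 40 + \left(-40\right)^{2}\right) + \left(34 - 32\right) = \left(256 - 40 + 1600\right) + \left(34 - 32\right) = 1816 + 2 = 1818$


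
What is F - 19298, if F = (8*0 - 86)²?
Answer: -11902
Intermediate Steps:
F = 7396 (F = (0 - 86)² = (-86)² = 7396)
F - 19298 = 7396 - 19298 = -11902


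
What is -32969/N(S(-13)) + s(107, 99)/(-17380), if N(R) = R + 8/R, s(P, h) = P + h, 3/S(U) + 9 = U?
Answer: 18908640517/33725890 ≈ 560.66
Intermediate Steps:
S(U) = 3/(-9 + U)
N(R) = R + 8/R
-32969/N(S(-13)) + s(107, 99)/(-17380) = -32969/(3/(-9 - 13) + 8/((3/(-9 - 13)))) + (107 + 99)/(-17380) = -32969/(3/(-22) + 8/((3/(-22)))) + 206*(-1/17380) = -32969/(3*(-1/22) + 8/((3*(-1/22)))) - 103/8690 = -32969/(-3/22 + 8/(-3/22)) - 103/8690 = -32969/(-3/22 + 8*(-22/3)) - 103/8690 = -32969/(-3/22 - 176/3) - 103/8690 = -32969/(-3881/66) - 103/8690 = -32969*(-66/3881) - 103/8690 = 2175954/3881 - 103/8690 = 18908640517/33725890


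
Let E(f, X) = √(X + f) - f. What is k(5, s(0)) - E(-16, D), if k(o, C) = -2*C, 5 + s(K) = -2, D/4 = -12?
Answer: -2 - 8*I ≈ -2.0 - 8.0*I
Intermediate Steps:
D = -48 (D = 4*(-12) = -48)
s(K) = -7 (s(K) = -5 - 2 = -7)
k(5, s(0)) - E(-16, D) = -2*(-7) - (√(-48 - 16) - 1*(-16)) = 14 - (√(-64) + 16) = 14 - (8*I + 16) = 14 - (16 + 8*I) = 14 + (-16 - 8*I) = -2 - 8*I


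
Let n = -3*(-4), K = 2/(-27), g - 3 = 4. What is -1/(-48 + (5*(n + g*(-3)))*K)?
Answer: 3/134 ≈ 0.022388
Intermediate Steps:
g = 7 (g = 3 + 4 = 7)
K = -2/27 (K = 2*(-1/27) = -2/27 ≈ -0.074074)
n = 12
-1/(-48 + (5*(n + g*(-3)))*K) = -1/(-48 + (5*(12 + 7*(-3)))*(-2/27)) = -1/(-48 + (5*(12 - 21))*(-2/27)) = -1/(-48 + (5*(-9))*(-2/27)) = -1/(-48 - 45*(-2/27)) = -1/(-48 + 10/3) = -1/(-134/3) = -1*(-3/134) = 3/134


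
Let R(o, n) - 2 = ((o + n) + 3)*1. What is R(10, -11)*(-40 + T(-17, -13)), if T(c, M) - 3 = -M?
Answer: -96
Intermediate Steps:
T(c, M) = 3 - M
R(o, n) = 5 + n + o (R(o, n) = 2 + ((o + n) + 3)*1 = 2 + ((n + o) + 3)*1 = 2 + (3 + n + o)*1 = 2 + (3 + n + o) = 5 + n + o)
R(10, -11)*(-40 + T(-17, -13)) = (5 - 11 + 10)*(-40 + (3 - 1*(-13))) = 4*(-40 + (3 + 13)) = 4*(-40 + 16) = 4*(-24) = -96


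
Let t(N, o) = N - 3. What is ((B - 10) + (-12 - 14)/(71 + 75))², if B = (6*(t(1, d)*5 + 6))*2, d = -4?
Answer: 18037009/5329 ≈ 3384.7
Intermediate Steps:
t(N, o) = -3 + N
B = -48 (B = (6*((-3 + 1)*5 + 6))*2 = (6*(-2*5 + 6))*2 = (6*(-10 + 6))*2 = (6*(-4))*2 = -24*2 = -48)
((B - 10) + (-12 - 14)/(71 + 75))² = ((-48 - 10) + (-12 - 14)/(71 + 75))² = (-58 - 26/146)² = (-58 - 26*1/146)² = (-58 - 13/73)² = (-4247/73)² = 18037009/5329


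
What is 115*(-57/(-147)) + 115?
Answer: 7820/49 ≈ 159.59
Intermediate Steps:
115*(-57/(-147)) + 115 = 115*(-57*(-1/147)) + 115 = 115*(19/49) + 115 = 2185/49 + 115 = 7820/49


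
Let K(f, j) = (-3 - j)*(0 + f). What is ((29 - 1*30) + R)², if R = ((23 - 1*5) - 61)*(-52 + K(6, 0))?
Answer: 9054081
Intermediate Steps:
K(f, j) = f*(-3 - j) (K(f, j) = (-3 - j)*f = f*(-3 - j))
R = 3010 (R = ((23 - 1*5) - 61)*(-52 - 1*6*(3 + 0)) = ((23 - 5) - 61)*(-52 - 1*6*3) = (18 - 61)*(-52 - 18) = -43*(-70) = 3010)
((29 - 1*30) + R)² = ((29 - 1*30) + 3010)² = ((29 - 30) + 3010)² = (-1 + 3010)² = 3009² = 9054081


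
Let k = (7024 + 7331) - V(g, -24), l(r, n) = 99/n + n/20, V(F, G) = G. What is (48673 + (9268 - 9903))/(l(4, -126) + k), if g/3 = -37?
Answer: 1681330/503017 ≈ 3.3425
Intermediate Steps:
g = -111 (g = 3*(-37) = -111)
l(r, n) = 99/n + n/20 (l(r, n) = 99/n + n*(1/20) = 99/n + n/20)
k = 14379 (k = (7024 + 7331) - 1*(-24) = 14355 + 24 = 14379)
(48673 + (9268 - 9903))/(l(4, -126) + k) = (48673 + (9268 - 9903))/((99/(-126) + (1/20)*(-126)) + 14379) = (48673 - 635)/((99*(-1/126) - 63/10) + 14379) = 48038/((-11/14 - 63/10) + 14379) = 48038/(-248/35 + 14379) = 48038/(503017/35) = 48038*(35/503017) = 1681330/503017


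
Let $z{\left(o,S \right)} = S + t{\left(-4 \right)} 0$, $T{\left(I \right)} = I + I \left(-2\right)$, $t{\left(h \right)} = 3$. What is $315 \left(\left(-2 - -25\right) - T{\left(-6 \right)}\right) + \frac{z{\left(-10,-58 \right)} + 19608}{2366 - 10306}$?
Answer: $\frac{4249915}{794} \approx 5352.5$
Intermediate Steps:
$T{\left(I \right)} = - I$ ($T{\left(I \right)} = I - 2 I = - I$)
$z{\left(o,S \right)} = S$ ($z{\left(o,S \right)} = S + 3 \cdot 0 = S + 0 = S$)
$315 \left(\left(-2 - -25\right) - T{\left(-6 \right)}\right) + \frac{z{\left(-10,-58 \right)} + 19608}{2366 - 10306} = 315 \left(\left(-2 - -25\right) - \left(-1\right) \left(-6\right)\right) + \frac{-58 + 19608}{2366 - 10306} = 315 \left(\left(-2 + 25\right) - 6\right) + \frac{19550}{-7940} = 315 \left(23 - 6\right) + 19550 \left(- \frac{1}{7940}\right) = 315 \cdot 17 - \frac{1955}{794} = 5355 - \frac{1955}{794} = \frac{4249915}{794}$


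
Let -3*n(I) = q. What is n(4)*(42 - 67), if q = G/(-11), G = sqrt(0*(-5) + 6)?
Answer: -25*sqrt(6)/33 ≈ -1.8557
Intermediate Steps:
G = sqrt(6) (G = sqrt(0 + 6) = sqrt(6) ≈ 2.4495)
q = -sqrt(6)/11 (q = sqrt(6)/(-11) = sqrt(6)*(-1/11) = -sqrt(6)/11 ≈ -0.22268)
n(I) = sqrt(6)/33 (n(I) = -(-1)*sqrt(6)/33 = sqrt(6)/33)
n(4)*(42 - 67) = (sqrt(6)/33)*(42 - 67) = (sqrt(6)/33)*(-25) = -25*sqrt(6)/33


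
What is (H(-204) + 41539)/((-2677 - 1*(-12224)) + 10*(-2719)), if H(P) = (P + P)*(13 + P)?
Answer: -119467/17643 ≈ -6.7714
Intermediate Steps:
H(P) = 2*P*(13 + P) (H(P) = (2*P)*(13 + P) = 2*P*(13 + P))
(H(-204) + 41539)/((-2677 - 1*(-12224)) + 10*(-2719)) = (2*(-204)*(13 - 204) + 41539)/((-2677 - 1*(-12224)) + 10*(-2719)) = (2*(-204)*(-191) + 41539)/((-2677 + 12224) - 27190) = (77928 + 41539)/(9547 - 27190) = 119467/(-17643) = 119467*(-1/17643) = -119467/17643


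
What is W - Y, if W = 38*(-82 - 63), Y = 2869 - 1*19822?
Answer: 11443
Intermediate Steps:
Y = -16953 (Y = 2869 - 19822 = -16953)
W = -5510 (W = 38*(-145) = -5510)
W - Y = -5510 - 1*(-16953) = -5510 + 16953 = 11443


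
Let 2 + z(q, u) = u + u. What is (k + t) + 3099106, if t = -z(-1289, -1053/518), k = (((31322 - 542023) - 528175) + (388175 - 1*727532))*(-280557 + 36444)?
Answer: 87139952083236/259 ≈ 3.3645e+11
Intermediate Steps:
z(q, u) = -2 + 2*u (z(q, u) = -2 + (u + u) = -2 + 2*u)
k = 336444592329 (k = ((-510701 - 528175) + (388175 - 727532))*(-244113) = (-1038876 - 339357)*(-244113) = -1378233*(-244113) = 336444592329)
t = 1571/259 (t = -(-2 + 2*(-1053/518)) = -(-2 - 1053/259) = -1*(-1571/259) = 1571/259 ≈ 6.0656)
(k + t) + 3099106 = (336444592329 + 1571/259) + 3099106 = 87139149414782/259 + 3099106 = 87139952083236/259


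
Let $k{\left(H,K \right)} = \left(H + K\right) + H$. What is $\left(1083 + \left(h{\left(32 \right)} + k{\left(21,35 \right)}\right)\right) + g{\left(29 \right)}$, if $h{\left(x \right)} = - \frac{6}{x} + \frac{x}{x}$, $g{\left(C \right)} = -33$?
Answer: $\frac{18045}{16} \approx 1127.8$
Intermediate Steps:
$k{\left(H,K \right)} = K + 2 H$
$h{\left(x \right)} = 1 - \frac{6}{x}$ ($h{\left(x \right)} = - \frac{6}{x} + 1 = 1 - \frac{6}{x}$)
$\left(1083 + \left(h{\left(32 \right)} + k{\left(21,35 \right)}\right)\right) + g{\left(29 \right)} = \left(1083 + \left(\frac{-6 + 32}{32} + \left(35 + 2 \cdot 21\right)\right)\right) - 33 = \left(1083 + \left(\frac{1}{32} \cdot 26 + \left(35 + 42\right)\right)\right) - 33 = \left(1083 + \left(\frac{13}{16} + 77\right)\right) - 33 = \left(1083 + \frac{1245}{16}\right) - 33 = \frac{18573}{16} - 33 = \frac{18045}{16}$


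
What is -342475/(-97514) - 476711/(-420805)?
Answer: 190601188829/41034378770 ≈ 4.6449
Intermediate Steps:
-342475/(-97514) - 476711/(-420805) = -342475*(-1/97514) - 476711*(-1/420805) = 342475/97514 + 476711/420805 = 190601188829/41034378770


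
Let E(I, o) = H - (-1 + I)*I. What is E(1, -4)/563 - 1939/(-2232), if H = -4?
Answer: 1082729/1256616 ≈ 0.86162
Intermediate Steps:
E(I, o) = -4 - I*(-1 + I) (E(I, o) = -4 - (-1 + I)*I = -4 - I*(-1 + I))
E(1, -4)/563 - 1939/(-2232) = (-4 + 1 - 1*1²)/563 - 1939/(-2232) = (-4 + 1 - 1*1)*(1/563) - 1939*(-1/2232) = (-4 + 1 - 1)*(1/563) + 1939/2232 = -4*1/563 + 1939/2232 = -4/563 + 1939/2232 = 1082729/1256616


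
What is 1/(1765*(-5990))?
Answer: -1/10572350 ≈ -9.4586e-8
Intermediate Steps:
1/(1765*(-5990)) = (1/1765)*(-1/5990) = -1/10572350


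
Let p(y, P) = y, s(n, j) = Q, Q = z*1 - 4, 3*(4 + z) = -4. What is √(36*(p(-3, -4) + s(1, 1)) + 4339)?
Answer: √3895 ≈ 62.410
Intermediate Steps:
z = -16/3 (z = -4 + (⅓)*(-4) = -4 - 4/3 = -16/3 ≈ -5.3333)
Q = -28/3 (Q = -16/3*1 - 4 = -16/3 - 4 = -28/3 ≈ -9.3333)
s(n, j) = -28/3
√(36*(p(-3, -4) + s(1, 1)) + 4339) = √(36*(-3 - 28/3) + 4339) = √(36*(-37/3) + 4339) = √(-444 + 4339) = √3895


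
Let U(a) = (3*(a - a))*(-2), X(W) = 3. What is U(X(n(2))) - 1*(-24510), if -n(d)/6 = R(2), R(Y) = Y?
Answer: 24510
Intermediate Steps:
n(d) = -12 (n(d) = -6*2 = -12)
U(a) = 0 (U(a) = (3*0)*(-2) = 0*(-2) = 0)
U(X(n(2))) - 1*(-24510) = 0 - 1*(-24510) = 0 + 24510 = 24510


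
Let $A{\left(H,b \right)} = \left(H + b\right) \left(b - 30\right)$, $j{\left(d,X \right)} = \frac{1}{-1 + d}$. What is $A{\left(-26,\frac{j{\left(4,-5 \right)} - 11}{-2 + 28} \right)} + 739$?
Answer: $\frac{2345599}{1521} \approx 1542.1$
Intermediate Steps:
$A{\left(H,b \right)} = \left(-30 + b\right) \left(H + b\right)$ ($A{\left(H,b \right)} = \left(H + b\right) \left(-30 + b\right) = \left(-30 + b\right) \left(H + b\right)$)
$A{\left(-26,\frac{j{\left(4,-5 \right)} - 11}{-2 + 28} \right)} + 739 = \left(\left(\frac{\frac{1}{-1 + 4} - 11}{-2 + 28}\right)^{2} - -780 - 30 \frac{\frac{1}{-1 + 4} - 11}{-2 + 28} - 26 \frac{\frac{1}{-1 + 4} - 11}{-2 + 28}\right) + 739 = \left(\left(\frac{\frac{1}{3} - 11}{26}\right)^{2} + 780 - 30 \frac{\frac{1}{3} - 11}{26} - 26 \frac{\frac{1}{3} - 11}{26}\right) + 739 = \left(\left(\left(\frac{1}{3} - 11\right) \frac{1}{26}\right)^{2} + 780 - 30 \left(\frac{1}{3} - 11\right) \frac{1}{26} - 26 \left(\frac{1}{3} - 11\right) \frac{1}{26}\right) + 739 = \left(\left(\left(- \frac{32}{3}\right) \frac{1}{26}\right)^{2} + 780 - 30 \left(\left(- \frac{32}{3}\right) \frac{1}{26}\right) - 26 \left(\left(- \frac{32}{3}\right) \frac{1}{26}\right)\right) + 739 = \left(\left(- \frac{16}{39}\right)^{2} + 780 - - \frac{160}{13} - - \frac{32}{3}\right) + 739 = \left(\frac{256}{1521} + 780 + \frac{160}{13} + \frac{32}{3}\right) + 739 = \frac{1221580}{1521} + 739 = \frac{2345599}{1521}$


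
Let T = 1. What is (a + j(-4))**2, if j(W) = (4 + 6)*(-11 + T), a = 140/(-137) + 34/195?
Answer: 7258401116164/713691225 ≈ 10170.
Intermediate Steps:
a = -22642/26715 (a = 140*(-1/137) + 34*(1/195) = -140/137 + 34/195 = -22642/26715 ≈ -0.84754)
j(W) = -100 (j(W) = (4 + 6)*(-11 + 1) = 10*(-10) = -100)
(a + j(-4))**2 = (-22642/26715 - 100)**2 = (-2694142/26715)**2 = 7258401116164/713691225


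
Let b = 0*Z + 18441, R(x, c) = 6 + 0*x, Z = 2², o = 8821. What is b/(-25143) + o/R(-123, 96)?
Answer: 73891919/50286 ≈ 1469.4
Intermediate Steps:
Z = 4
R(x, c) = 6 (R(x, c) = 6 + 0 = 6)
b = 18441 (b = 0*4 + 18441 = 0 + 18441 = 18441)
b/(-25143) + o/R(-123, 96) = 18441/(-25143) + 8821/6 = 18441*(-1/25143) + 8821*(⅙) = -6147/8381 + 8821/6 = 73891919/50286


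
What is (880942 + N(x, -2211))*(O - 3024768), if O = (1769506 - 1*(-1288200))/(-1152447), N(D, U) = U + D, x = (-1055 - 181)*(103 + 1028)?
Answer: 1809820691191063370/1152447 ≈ 1.5704e+12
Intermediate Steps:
x = -1397916 (x = -1236*1131 = -1397916)
N(D, U) = D + U
O = -3057706/1152447 (O = (1769506 + 1288200)*(-1/1152447) = 3057706*(-1/1152447) = -3057706/1152447 ≈ -2.6532)
(880942 + N(x, -2211))*(O - 3024768) = (880942 + (-1397916 - 2211))*(-3057706/1152447 - 3024768) = (880942 - 1400127)*(-3485887865002/1152447) = -519185*(-3485887865002/1152447) = 1809820691191063370/1152447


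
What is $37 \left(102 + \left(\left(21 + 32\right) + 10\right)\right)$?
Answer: $6105$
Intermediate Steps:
$37 \left(102 + \left(\left(21 + 32\right) + 10\right)\right) = 37 \left(102 + \left(53 + 10\right)\right) = 37 \left(102 + 63\right) = 37 \cdot 165 = 6105$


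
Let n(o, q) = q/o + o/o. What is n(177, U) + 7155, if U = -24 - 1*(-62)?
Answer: 1266650/177 ≈ 7156.2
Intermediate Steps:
U = 38 (U = -24 + 62 = 38)
n(o, q) = 1 + q/o (n(o, q) = q/o + 1 = 1 + q/o)
n(177, U) + 7155 = (177 + 38)/177 + 7155 = (1/177)*215 + 7155 = 215/177 + 7155 = 1266650/177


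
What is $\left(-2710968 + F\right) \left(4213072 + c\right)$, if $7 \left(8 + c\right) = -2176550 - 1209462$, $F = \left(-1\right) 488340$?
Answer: $-11931332891184$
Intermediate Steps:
$F = -488340$
$c = -483724$ ($c = -8 + \frac{-2176550 - 1209462}{7} = -8 + \frac{1}{7} \left(-3386012\right) = -8 - 483716 = -483724$)
$\left(-2710968 + F\right) \left(4213072 + c\right) = \left(-2710968 - 488340\right) \left(4213072 - 483724\right) = \left(-3199308\right) 3729348 = -11931332891184$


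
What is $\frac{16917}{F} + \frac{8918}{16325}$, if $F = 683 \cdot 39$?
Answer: $\frac{171239597}{144949675} \approx 1.1814$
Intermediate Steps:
$F = 26637$
$\frac{16917}{F} + \frac{8918}{16325} = \frac{16917}{26637} + \frac{8918}{16325} = 16917 \cdot \frac{1}{26637} + 8918 \cdot \frac{1}{16325} = \frac{5639}{8879} + \frac{8918}{16325} = \frac{171239597}{144949675}$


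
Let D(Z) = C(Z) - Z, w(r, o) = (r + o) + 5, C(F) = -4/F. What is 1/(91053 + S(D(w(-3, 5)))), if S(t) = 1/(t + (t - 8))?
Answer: 162/14750579 ≈ 1.0983e-5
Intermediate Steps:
w(r, o) = 5 + o + r (w(r, o) = (o + r) + 5 = 5 + o + r)
D(Z) = -Z - 4/Z (D(Z) = -4/Z - Z = -Z - 4/Z)
S(t) = 1/(-8 + 2*t) (S(t) = 1/(t + (-8 + t)) = 1/(-8 + 2*t))
1/(91053 + S(D(w(-3, 5)))) = 1/(91053 + 1/(2*(-4 + (-(5 + 5 - 3) - 4/(5 + 5 - 3))))) = 1/(91053 + 1/(2*(-4 + (-1*7 - 4/7)))) = 1/(91053 + 1/(2*(-4 + (-7 - 4*⅐)))) = 1/(91053 + 1/(2*(-4 + (-7 - 4/7)))) = 1/(91053 + 1/(2*(-4 - 53/7))) = 1/(91053 + 1/(2*(-81/7))) = 1/(91053 + (½)*(-7/81)) = 1/(91053 - 7/162) = 1/(14750579/162) = 162/14750579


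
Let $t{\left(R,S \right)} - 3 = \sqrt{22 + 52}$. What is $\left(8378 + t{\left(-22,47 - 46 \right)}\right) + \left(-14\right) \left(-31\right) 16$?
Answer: $15325 + \sqrt{74} \approx 15334.0$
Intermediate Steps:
$t{\left(R,S \right)} = 3 + \sqrt{74}$ ($t{\left(R,S \right)} = 3 + \sqrt{22 + 52} = 3 + \sqrt{74}$)
$\left(8378 + t{\left(-22,47 - 46 \right)}\right) + \left(-14\right) \left(-31\right) 16 = \left(8378 + \left(3 + \sqrt{74}\right)\right) + \left(-14\right) \left(-31\right) 16 = \left(8381 + \sqrt{74}\right) + 434 \cdot 16 = \left(8381 + \sqrt{74}\right) + 6944 = 15325 + \sqrt{74}$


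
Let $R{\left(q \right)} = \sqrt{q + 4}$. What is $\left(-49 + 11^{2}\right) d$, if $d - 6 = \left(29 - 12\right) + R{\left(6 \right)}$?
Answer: $1656 + 72 \sqrt{10} \approx 1883.7$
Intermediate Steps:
$R{\left(q \right)} = \sqrt{4 + q}$
$d = 23 + \sqrt{10}$ ($d = 6 + \left(\left(29 - 12\right) + \sqrt{4 + 6}\right) = 6 + \left(17 + \sqrt{10}\right) = 23 + \sqrt{10} \approx 26.162$)
$\left(-49 + 11^{2}\right) d = \left(-49 + 11^{2}\right) \left(23 + \sqrt{10}\right) = \left(-49 + 121\right) \left(23 + \sqrt{10}\right) = 72 \left(23 + \sqrt{10}\right) = 1656 + 72 \sqrt{10}$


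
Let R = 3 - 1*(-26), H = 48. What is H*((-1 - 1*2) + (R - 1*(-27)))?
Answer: 2544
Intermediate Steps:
R = 29 (R = 3 + 26 = 29)
H*((-1 - 1*2) + (R - 1*(-27))) = 48*((-1 - 1*2) + (29 - 1*(-27))) = 48*((-1 - 2) + (29 + 27)) = 48*(-3 + 56) = 48*53 = 2544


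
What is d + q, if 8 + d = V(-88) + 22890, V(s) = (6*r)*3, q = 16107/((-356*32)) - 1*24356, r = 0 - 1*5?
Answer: -17833195/11392 ≈ -1565.4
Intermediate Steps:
r = -5 (r = 0 - 5 = -5)
q = -277479659/11392 (q = 16107/(-11392) - 24356 = 16107*(-1/11392) - 24356 = -16107/11392 - 24356 = -277479659/11392 ≈ -24357.)
V(s) = -90 (V(s) = (6*(-5))*3 = -30*3 = -90)
d = 22792 (d = -8 + (-90 + 22890) = -8 + 22800 = 22792)
d + q = 22792 - 277479659/11392 = -17833195/11392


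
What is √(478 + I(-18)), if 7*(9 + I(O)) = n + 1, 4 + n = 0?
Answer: 4*√1435/7 ≈ 21.647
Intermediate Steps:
n = -4 (n = -4 + 0 = -4)
I(O) = -66/7 (I(O) = -9 + (-4 + 1)/7 = -9 + (⅐)*(-3) = -9 - 3/7 = -66/7)
√(478 + I(-18)) = √(478 - 66/7) = √(3280/7) = 4*√1435/7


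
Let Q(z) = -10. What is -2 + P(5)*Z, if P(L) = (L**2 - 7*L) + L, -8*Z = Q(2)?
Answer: -33/4 ≈ -8.2500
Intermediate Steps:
Z = 5/4 (Z = -1/8*(-10) = 5/4 ≈ 1.2500)
P(L) = L**2 - 6*L
-2 + P(5)*Z = -2 + (5*(-6 + 5))*(5/4) = -2 + (5*(-1))*(5/4) = -2 - 5*5/4 = -2 - 25/4 = -33/4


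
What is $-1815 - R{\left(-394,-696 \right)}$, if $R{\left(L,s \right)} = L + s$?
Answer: $-725$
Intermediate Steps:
$-1815 - R{\left(-394,-696 \right)} = -1815 - \left(-394 - 696\right) = -1815 - -1090 = -1815 + 1090 = -725$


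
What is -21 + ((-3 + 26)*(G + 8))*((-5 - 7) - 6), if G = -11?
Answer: 1221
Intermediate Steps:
-21 + ((-3 + 26)*(G + 8))*((-5 - 7) - 6) = -21 + ((-3 + 26)*(-11 + 8))*((-5 - 7) - 6) = -21 + (23*(-3))*(-12 - 6) = -21 - 69*(-18) = -21 + 1242 = 1221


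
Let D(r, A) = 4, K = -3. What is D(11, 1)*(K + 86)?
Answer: 332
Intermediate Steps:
D(11, 1)*(K + 86) = 4*(-3 + 86) = 4*83 = 332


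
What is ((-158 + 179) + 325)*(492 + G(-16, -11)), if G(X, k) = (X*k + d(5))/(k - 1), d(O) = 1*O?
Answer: 990079/6 ≈ 1.6501e+5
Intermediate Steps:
d(O) = O
G(X, k) = (5 + X*k)/(-1 + k) (G(X, k) = (X*k + 5)/(k - 1) = (5 + X*k)/(-1 + k))
((-158 + 179) + 325)*(492 + G(-16, -11)) = ((-158 + 179) + 325)*(492 + (5 - 16*(-11))/(-1 - 11)) = (21 + 325)*(492 + (5 + 176)/(-12)) = 346*(492 - 1/12*181) = 346*(492 - 181/12) = 346*(5723/12) = 990079/6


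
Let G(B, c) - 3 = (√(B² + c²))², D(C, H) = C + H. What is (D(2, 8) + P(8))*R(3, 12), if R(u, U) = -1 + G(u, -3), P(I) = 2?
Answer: 240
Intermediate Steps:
G(B, c) = 3 + B² + c² (G(B, c) = 3 + (√(B² + c²))² = 3 + (B² + c²) = 3 + B² + c²)
R(u, U) = 11 + u² (R(u, U) = -1 + (3 + u² + (-3)²) = -1 + (3 + u² + 9) = -1 + (12 + u²) = 11 + u²)
(D(2, 8) + P(8))*R(3, 12) = ((2 + 8) + 2)*(11 + 3²) = (10 + 2)*(11 + 9) = 12*20 = 240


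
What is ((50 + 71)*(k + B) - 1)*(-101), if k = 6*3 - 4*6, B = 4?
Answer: 24543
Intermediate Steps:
k = -6 (k = 18 - 24 = -6)
((50 + 71)*(k + B) - 1)*(-101) = ((50 + 71)*(-6 + 4) - 1)*(-101) = (121*(-2) - 1)*(-101) = (-242 - 1)*(-101) = -243*(-101) = 24543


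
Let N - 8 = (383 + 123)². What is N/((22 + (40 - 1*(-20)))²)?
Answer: 64011/1681 ≈ 38.079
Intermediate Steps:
N = 256044 (N = 8 + (383 + 123)² = 8 + 506² = 8 + 256036 = 256044)
N/((22 + (40 - 1*(-20)))²) = 256044/((22 + (40 - 1*(-20)))²) = 256044/((22 + (40 + 20))²) = 256044/((22 + 60)²) = 256044/(82²) = 256044/6724 = 256044*(1/6724) = 64011/1681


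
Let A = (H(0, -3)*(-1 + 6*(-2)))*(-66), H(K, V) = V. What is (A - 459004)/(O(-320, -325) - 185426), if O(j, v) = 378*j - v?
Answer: 461578/306061 ≈ 1.5081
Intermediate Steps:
O(j, v) = -v + 378*j
A = -2574 (A = -3*(-1 + 6*(-2))*(-66) = -3*(-1 - 12)*(-66) = -3*(-13)*(-66) = 39*(-66) = -2574)
(A - 459004)/(O(-320, -325) - 185426) = (-2574 - 459004)/((-1*(-325) + 378*(-320)) - 185426) = -461578/((325 - 120960) - 185426) = -461578/(-120635 - 185426) = -461578/(-306061) = -461578*(-1/306061) = 461578/306061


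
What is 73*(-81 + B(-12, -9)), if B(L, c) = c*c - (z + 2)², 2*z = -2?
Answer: -73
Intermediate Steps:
z = -1 (z = (½)*(-2) = -1)
B(L, c) = -1 + c² (B(L, c) = c*c - (-1 + 2)² = c² - 1*1² = c² - 1*1 = c² - 1 = -1 + c²)
73*(-81 + B(-12, -9)) = 73*(-81 + (-1 + (-9)²)) = 73*(-81 + (-1 + 81)) = 73*(-81 + 80) = 73*(-1) = -73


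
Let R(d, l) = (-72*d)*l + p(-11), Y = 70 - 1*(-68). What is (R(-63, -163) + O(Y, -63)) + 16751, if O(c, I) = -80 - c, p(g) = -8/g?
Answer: -7951177/11 ≈ -7.2283e+5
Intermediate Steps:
Y = 138 (Y = 70 + 68 = 138)
R(d, l) = 8/11 - 72*d*l (R(d, l) = (-72*d)*l - 8/(-11) = -72*d*l - 8*(-1/11) = -72*d*l + 8/11 = 8/11 - 72*d*l)
(R(-63, -163) + O(Y, -63)) + 16751 = ((8/11 - 72*(-63)*(-163)) + (-80 - 1*138)) + 16751 = ((8/11 - 739368) + (-80 - 138)) + 16751 = (-8133040/11 - 218) + 16751 = -8135438/11 + 16751 = -7951177/11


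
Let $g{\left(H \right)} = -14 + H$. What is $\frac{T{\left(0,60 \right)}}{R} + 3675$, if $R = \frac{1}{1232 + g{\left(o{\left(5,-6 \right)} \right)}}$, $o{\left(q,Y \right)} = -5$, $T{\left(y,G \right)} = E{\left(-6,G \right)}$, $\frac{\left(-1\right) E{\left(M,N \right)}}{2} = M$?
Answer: $18231$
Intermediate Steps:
$E{\left(M,N \right)} = - 2 M$
$T{\left(y,G \right)} = 12$ ($T{\left(y,G \right)} = \left(-2\right) \left(-6\right) = 12$)
$R = \frac{1}{1213}$ ($R = \frac{1}{1232 - 19} = \frac{1}{1213} \approx 0.0008244$)
$\frac{T{\left(0,60 \right)}}{R} + 3675 = 12 \frac{1}{\frac{1}{1213}} + 3675 = 12 \cdot 1213 + 3675 = 14556 + 3675 = 18231$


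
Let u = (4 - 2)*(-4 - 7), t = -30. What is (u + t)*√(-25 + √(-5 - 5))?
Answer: -52*√(-25 + I*√10) ≈ -16.411 - 260.52*I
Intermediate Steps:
u = -22 (u = 2*(-11) = -22)
(u + t)*√(-25 + √(-5 - 5)) = (-22 - 30)*√(-25 + √(-5 - 5)) = -52*√(-25 + √(-10)) = -52*√(-25 + I*√10)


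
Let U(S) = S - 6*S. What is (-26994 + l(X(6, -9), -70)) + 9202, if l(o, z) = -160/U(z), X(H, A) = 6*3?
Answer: -622736/35 ≈ -17792.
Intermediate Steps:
U(S) = -5*S
X(H, A) = 18
l(o, z) = 32/z (l(o, z) = -160*(-1/(5*z)) = -(-32)/z = 32/z)
(-26994 + l(X(6, -9), -70)) + 9202 = (-26994 + 32/(-70)) + 9202 = (-26994 + 32*(-1/70)) + 9202 = (-26994 - 16/35) + 9202 = -944806/35 + 9202 = -622736/35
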